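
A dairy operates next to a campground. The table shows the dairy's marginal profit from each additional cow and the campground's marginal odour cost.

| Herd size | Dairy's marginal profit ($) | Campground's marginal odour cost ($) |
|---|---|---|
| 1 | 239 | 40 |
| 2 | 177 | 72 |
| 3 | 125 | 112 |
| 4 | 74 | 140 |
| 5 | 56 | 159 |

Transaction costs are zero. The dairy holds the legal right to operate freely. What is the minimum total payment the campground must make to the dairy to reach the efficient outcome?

$130

Left alone the dairy would choose level 5 (marginal profit stays positive).
Efficient level: k* = 3 (marginal profit ≥ marginal odour cost through 3).
The campground must at least cover the dairy's forgone profit from cutting 5→3: 74 + 56 = 130.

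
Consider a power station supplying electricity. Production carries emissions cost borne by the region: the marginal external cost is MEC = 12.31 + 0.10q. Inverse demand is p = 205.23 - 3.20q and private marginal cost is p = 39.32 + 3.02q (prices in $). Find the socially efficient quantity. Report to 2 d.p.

q* = 24.30

Social marginal cost = private MC + MEC = 51.63 + 3.12q.
Set SMC = demand: 51.63 + 3.12q = 205.23 - 3.20q → q* = 24.3038.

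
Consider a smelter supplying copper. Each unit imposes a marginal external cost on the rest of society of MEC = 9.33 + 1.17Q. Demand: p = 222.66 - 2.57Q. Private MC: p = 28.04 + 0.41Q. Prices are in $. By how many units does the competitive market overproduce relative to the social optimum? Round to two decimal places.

Market equilibrium (private): 28.04 + 0.41Q = 222.66 - 2.57Q → Q_m = 65.3087.
Social marginal cost = private MC + MEC = 37.37 + 1.58Q.
Set SMC = demand: 37.37 + 1.58Q = 222.66 - 2.57Q → Q* = 44.6482.
Gap = |65.3087 − 44.6482| = 20.6605.

20.66 units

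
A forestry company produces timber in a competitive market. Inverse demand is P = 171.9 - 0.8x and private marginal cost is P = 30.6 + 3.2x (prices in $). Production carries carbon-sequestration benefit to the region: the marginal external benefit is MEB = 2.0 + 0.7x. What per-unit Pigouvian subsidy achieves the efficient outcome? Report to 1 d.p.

subsidy = $32.4 per unit

Social marginal cost = private MC − MEB = 28.6 + 2.5x.
Set SMC = demand: 28.6 + 2.5x = 171.9 - 0.8x → x* = 43.4242.
The Pigouvian subsidy equals MEB at x*: 2.0 + 0.7×43.4242 = 32.3969.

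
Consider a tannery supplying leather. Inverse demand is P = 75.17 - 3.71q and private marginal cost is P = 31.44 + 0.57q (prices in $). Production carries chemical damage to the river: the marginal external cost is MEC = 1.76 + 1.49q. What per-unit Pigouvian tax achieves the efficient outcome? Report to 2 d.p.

tax = $12.60 per unit

Social marginal cost = private MC + MEC = 33.20 + 2.06q.
Set SMC = demand: 33.20 + 2.06q = 75.17 - 3.71q → q* = 7.2738.
The Pigouvian tax equals MEC at q*: 1.76 + 1.49×7.2738 = 12.5980.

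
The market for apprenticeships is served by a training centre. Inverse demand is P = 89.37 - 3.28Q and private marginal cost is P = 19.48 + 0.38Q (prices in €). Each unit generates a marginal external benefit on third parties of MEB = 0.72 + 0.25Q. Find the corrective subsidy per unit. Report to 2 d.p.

subsidy = €5.90 per unit

Social marginal cost = private MC − MEB = 18.76 + 0.13Q.
Set SMC = demand: 18.76 + 0.13Q = 89.37 - 3.28Q → Q* = 20.7067.
The Pigouvian subsidy equals MEB at Q*: 0.72 + 0.25×20.7067 = 5.8967.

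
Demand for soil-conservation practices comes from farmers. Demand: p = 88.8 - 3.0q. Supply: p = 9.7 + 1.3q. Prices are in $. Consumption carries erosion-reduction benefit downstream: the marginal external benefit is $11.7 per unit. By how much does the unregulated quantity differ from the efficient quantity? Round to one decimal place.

2.7 units

Market equilibrium (private): 9.7 + 1.3q = 88.8 - 3.0q → q_m = 18.3953.
Social marginal benefit = demand + MEB = 100.5 - 3.0q.
Set SMB = MC: 100.5 - 3.0q = 9.7 + 1.3q → q* = 21.1163.
Gap = |18.3953 − 21.1163| = 2.7210.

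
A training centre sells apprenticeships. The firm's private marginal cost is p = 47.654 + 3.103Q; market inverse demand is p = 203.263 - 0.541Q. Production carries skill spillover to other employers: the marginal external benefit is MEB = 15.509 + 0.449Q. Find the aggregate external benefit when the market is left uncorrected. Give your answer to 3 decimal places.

1071.660

Market equilibrium (private): 47.654 + 3.103Q = 203.263 - 0.541Q → Q_m = 42.7028.
Total external benefit = ∫₀^{Q_m} (15.509 + 0.449Q) dQ = 15.509×42.7028 + ½×0.449×42.7028² = 1071.6600.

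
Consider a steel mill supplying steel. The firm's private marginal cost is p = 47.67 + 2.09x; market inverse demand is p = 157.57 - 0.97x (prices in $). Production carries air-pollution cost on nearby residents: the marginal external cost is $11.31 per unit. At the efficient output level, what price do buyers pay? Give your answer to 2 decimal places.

Social marginal cost = private MC + MEC = 58.98 + 2.09x.
Set SMC = demand: 58.98 + 2.09x = 157.57 - 0.97x → x* = 32.2190.
Consumer price on the demand curve at x*: 157.57 − 0.97×32.2190 = 126.3176.

P = $126.32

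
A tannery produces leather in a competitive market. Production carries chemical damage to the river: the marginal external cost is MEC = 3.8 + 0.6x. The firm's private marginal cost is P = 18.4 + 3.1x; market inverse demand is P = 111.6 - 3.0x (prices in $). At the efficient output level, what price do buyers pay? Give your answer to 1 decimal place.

Social marginal cost = private MC + MEC = 22.2 + 3.7x.
Set SMC = demand: 22.2 + 3.7x = 111.6 - 3.0x → x* = 13.3433.
Consumer price on the demand curve at x*: 111.6 − 3.0×13.3433 = 71.5701.

P = $71.6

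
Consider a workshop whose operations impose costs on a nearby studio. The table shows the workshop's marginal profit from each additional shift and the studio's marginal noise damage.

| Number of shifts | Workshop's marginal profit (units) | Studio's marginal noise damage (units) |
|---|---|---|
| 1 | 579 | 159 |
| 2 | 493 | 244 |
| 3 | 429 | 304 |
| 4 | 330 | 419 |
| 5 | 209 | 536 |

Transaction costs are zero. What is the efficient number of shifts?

3

Bargaining reaches the level where marginal profit last exceeds marginal noise damage.
That holds through level 3 (429 ≥ 304) but not at 4 (330 < 419).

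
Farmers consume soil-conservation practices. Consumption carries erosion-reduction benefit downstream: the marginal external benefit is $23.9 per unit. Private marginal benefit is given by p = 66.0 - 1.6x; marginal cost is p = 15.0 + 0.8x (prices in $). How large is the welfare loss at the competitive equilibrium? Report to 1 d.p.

Market equilibrium (private): 15.0 + 0.8x = 66.0 - 1.6x → x_m = 21.2500.
Social marginal benefit = demand + MEB = 89.9 - 1.6x.
Set SMB = MC: 89.9 - 1.6x = 15.0 + 0.8x → x* = 31.2083.
Between x* and x_m the wedge SMB − MC runs linearly from 0 to MEB(x_m), so the loss is a triangle.
DWL = ½ × 9.9583 × 23.9000 = 119.0017.

DWL = $119.0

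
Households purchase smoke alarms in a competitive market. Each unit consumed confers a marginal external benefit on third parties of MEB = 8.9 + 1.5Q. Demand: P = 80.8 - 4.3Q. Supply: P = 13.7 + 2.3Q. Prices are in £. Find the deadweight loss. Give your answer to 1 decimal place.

DWL = £57.2

Market equilibrium (private): 13.7 + 2.3Q = 80.8 - 4.3Q → Q_m = 10.1667.
Social marginal benefit = demand + MEB = 89.7 - 2.8Q.
Set SMB = MC: 89.7 - 2.8Q = 13.7 + 2.3Q → Q* = 14.9020.
The loss is the area between SMB and MC from Q* to Q_m; with linear curves that's a triangle of height MEB(Q_m).
DWL = ½ × 4.7353 × 24.1500 = 57.1787.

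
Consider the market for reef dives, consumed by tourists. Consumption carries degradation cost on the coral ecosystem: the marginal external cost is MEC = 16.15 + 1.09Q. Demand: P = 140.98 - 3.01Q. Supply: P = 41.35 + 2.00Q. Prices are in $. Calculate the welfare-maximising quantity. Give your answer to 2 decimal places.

Social marginal benefit = demand − MEC = 124.83 - 4.10Q.
Set SMB = MC: 124.83 - 4.10Q = 41.35 + 2.00Q → Q* = 13.6852.

Q* = 13.69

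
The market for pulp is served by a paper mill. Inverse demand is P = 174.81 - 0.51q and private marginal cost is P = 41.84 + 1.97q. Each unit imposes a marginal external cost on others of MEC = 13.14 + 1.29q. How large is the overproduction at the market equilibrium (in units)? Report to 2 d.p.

21.83 units

Market equilibrium (private): 41.84 + 1.97q = 174.81 - 0.51q → q_m = 53.6169.
Social marginal cost = private MC + MEC = 54.98 + 3.26q.
Set SMC = demand: 54.98 + 3.26q = 174.81 - 0.51q → q* = 31.7851.
Gap = |53.6169 − 31.7851| = 21.8318.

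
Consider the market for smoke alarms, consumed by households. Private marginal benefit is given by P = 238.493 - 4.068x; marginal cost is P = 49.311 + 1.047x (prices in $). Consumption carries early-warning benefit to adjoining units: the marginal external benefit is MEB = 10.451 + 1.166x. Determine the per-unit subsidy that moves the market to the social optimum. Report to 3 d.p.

Social marginal benefit = demand + MEB = 248.944 - 2.902x.
Set SMB = MC: 248.944 - 2.902x = 49.311 + 1.047x → x* = 50.5528.
The Pigouvian subsidy equals MEB at x*: 10.451 + 1.166×50.5528 = 69.3956.

subsidy = $69.396 per unit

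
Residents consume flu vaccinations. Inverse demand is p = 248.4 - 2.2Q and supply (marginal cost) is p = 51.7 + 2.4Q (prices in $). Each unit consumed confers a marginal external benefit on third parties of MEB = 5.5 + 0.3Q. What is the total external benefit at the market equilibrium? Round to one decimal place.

$509.5

Market equilibrium (private): 51.7 + 2.4Q = 248.4 - 2.2Q → Q_m = 42.7609.
Total external benefit = ∫₀^{Q_m} (5.5 + 0.3Q) dQ = 5.5×42.7609 + ½×0.3×42.7609² = 509.4591.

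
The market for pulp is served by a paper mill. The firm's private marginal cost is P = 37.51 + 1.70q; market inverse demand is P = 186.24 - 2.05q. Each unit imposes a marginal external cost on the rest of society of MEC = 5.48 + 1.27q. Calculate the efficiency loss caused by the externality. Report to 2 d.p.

Market equilibrium (private): 37.51 + 1.70q = 186.24 - 2.05q → q_m = 39.6613.
Social marginal cost = private MC + MEC = 42.99 + 2.97q.
Set SMC = demand: 42.99 + 2.97q = 186.24 - 2.05q → q* = 28.5359.
Between q* and q_m the wedge SMC − demand runs linearly from 0 to MEC(q_m), so the loss is a triangle.
DWL = ½ × 11.1254 × 55.8499 = 310.6762.

DWL = 310.68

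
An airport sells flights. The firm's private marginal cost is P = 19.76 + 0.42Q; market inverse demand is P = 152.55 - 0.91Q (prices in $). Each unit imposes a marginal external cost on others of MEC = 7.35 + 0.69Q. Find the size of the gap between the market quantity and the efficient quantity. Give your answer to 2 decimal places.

37.74 units

Market equilibrium (private): 19.76 + 0.42Q = 152.55 - 0.91Q → Q_m = 99.8421.
Social marginal cost = private MC + MEC = 27.11 + 1.11Q.
Set SMC = demand: 27.11 + 1.11Q = 152.55 - 0.91Q → Q* = 62.0990.
Gap = |99.8421 − 62.0990| = 37.7431.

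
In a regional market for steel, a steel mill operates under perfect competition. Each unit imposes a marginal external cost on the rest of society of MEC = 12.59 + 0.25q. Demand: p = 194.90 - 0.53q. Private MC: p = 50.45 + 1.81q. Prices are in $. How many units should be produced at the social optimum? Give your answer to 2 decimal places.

q* = 50.91

Social marginal cost = private MC + MEC = 63.04 + 2.06q.
Set SMC = demand: 63.04 + 2.06q = 194.90 - 0.53q → q* = 50.9112.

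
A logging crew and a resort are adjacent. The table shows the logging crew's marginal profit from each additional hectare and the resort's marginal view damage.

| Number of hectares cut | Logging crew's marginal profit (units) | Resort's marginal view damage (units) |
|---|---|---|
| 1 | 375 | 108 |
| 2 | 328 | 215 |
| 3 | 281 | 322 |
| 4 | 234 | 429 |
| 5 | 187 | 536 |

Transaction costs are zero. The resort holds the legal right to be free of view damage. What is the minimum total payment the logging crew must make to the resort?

323

Efficient level: marginal profit ≥ marginal view damage through level 2, so k* = 2.
With the resort holding the right, the logging crew must at least compensate total damage at k*: 108 + 215 = 323.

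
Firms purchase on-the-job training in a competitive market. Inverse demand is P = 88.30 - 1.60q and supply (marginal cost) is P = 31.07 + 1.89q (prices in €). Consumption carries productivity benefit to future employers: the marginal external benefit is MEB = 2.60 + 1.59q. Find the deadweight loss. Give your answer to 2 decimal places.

Market equilibrium (private): 31.07 + 1.89q = 88.30 - 1.60q → q_m = 16.3983.
Social marginal benefit = demand + MEB = 90.90 - 0.01q.
Set SMB = MC: 90.90 - 0.01q = 31.07 + 1.89q → q* = 31.4895.
The loss is the area between SMB and MC from q* to q_m; with linear curves that's a triangle of height MEB(q_m).
DWL = ½ × 15.0912 × 28.6733 = 216.3573.

DWL = €216.36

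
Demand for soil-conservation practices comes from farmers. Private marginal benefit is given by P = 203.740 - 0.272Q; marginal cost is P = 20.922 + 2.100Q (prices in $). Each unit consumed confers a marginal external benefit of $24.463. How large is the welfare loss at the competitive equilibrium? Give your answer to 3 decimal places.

DWL = $126.146

Market equilibrium (private): 20.922 + 2.100Q = 203.740 - 0.272Q → Q_m = 77.0734.
Social marginal benefit = demand + MEB = 228.203 - 0.272Q.
Set SMB = MC: 228.203 - 0.272Q = 20.922 + 2.100Q → Q* = 87.3866.
The welfare-loss triangle has base |Q_m − Q*| and height MEB(Q_m) (the vertical gap between SMB and MC is zero at Q* and MEB at Q_m).
DWL = ½ × 10.3132 × 24.4630 = 126.1459.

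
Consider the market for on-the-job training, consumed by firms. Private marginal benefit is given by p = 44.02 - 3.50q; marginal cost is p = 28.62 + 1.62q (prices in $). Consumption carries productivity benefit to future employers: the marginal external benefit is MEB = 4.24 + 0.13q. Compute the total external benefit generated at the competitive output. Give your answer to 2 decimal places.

$13.34

Market equilibrium (private): 28.62 + 1.62q = 44.02 - 3.50q → q_m = 3.0078.
Total external benefit = ∫₀^{q_m} (4.24 + 0.13q) dq = 4.24×3.0078 + ½×0.13×3.0078² = 13.3411.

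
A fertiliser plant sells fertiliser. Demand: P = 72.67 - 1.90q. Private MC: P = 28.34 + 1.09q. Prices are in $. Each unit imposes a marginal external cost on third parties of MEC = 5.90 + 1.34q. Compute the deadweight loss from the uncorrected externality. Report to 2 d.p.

DWL = $76.67

Market equilibrium (private): 28.34 + 1.09q = 72.67 - 1.90q → q_m = 14.8261.
Social marginal cost = private MC + MEC = 34.24 + 2.43q.
Set SMC = demand: 34.24 + 2.43q = 72.67 - 1.90q → q* = 8.8753.
Between q* and q_m the wedge SMC − demand runs linearly from 0 to MEC(q_m), so the loss is a triangle.
DWL = ½ × 5.9508 × 25.7670 = 76.6671.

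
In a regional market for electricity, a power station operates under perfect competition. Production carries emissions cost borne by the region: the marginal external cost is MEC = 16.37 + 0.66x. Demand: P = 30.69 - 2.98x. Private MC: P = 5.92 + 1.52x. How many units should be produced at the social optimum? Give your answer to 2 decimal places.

x* = 1.63

Social marginal cost = private MC + MEC = 22.29 + 2.18x.
Set SMC = demand: 22.29 + 2.18x = 30.69 - 2.98x → x* = 1.6279.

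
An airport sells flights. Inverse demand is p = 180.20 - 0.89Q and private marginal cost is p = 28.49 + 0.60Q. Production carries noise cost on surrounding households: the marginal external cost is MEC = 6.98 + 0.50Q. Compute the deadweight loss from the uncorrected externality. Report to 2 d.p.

DWL = 842.01

Market equilibrium (private): 28.49 + 0.60Q = 180.20 - 0.89Q → Q_m = 101.8188.
Social marginal cost = private MC + MEC = 35.47 + 1.10Q.
Set SMC = demand: 35.47 + 1.10Q = 180.20 - 0.89Q → Q* = 72.7286.
The loss is the area between SMC and demand from Q* to Q_m; with linear curves that's a triangle of height MEC(Q_m).
DWL = ½ × 29.0902 × 57.8894 = 842.0071.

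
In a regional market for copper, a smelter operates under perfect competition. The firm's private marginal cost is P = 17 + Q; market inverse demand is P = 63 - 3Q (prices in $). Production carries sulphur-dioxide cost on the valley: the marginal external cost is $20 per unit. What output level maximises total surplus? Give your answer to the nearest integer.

Social marginal cost = private MC + MEC = 37 + Q.
Set SMC = demand: 37 + Q = 63 - 3Q → Q* = 6.5000.

Q* = 7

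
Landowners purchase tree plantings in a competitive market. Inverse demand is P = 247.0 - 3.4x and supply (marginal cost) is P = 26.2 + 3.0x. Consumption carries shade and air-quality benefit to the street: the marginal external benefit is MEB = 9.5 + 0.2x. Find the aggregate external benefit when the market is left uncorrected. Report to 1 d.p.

446.8

Market equilibrium (private): 26.2 + 3.0x = 247.0 - 3.4x → x_m = 34.5000.
Total external benefit = ∫₀^{x_m} (9.5 + 0.2x) dx = 9.5×34.5000 + ½×0.2×34.5000² = 446.7750.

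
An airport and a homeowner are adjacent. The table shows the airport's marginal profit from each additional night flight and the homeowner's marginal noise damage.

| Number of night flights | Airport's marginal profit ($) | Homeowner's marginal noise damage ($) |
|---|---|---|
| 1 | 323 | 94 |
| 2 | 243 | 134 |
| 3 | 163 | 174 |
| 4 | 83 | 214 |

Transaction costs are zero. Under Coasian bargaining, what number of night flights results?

Bargaining reaches the level where marginal profit last exceeds marginal noise damage.
That holds through level 2 (243 ≥ 134) but not at 3 (163 < 174).

2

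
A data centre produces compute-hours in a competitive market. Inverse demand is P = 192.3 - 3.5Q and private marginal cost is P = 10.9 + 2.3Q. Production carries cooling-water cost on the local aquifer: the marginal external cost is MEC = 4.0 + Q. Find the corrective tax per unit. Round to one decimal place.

tax = 30.1 per unit

Social marginal cost = private MC + MEC = 14.9 + 3.3Q.
Set SMC = demand: 14.9 + 3.3Q = 192.3 - 3.5Q → Q* = 26.0882.
The Pigouvian tax equals MEC at Q*: 4.0 + 1.0×26.0882 = 30.0882.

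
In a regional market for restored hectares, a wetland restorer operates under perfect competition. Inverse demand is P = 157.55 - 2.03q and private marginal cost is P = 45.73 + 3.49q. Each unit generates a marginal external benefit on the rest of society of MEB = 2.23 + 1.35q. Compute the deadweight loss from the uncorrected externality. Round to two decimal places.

DWL = 104.89

Market equilibrium (private): 45.73 + 3.49q = 157.55 - 2.03q → q_m = 20.2572.
Social marginal cost = private MC − MEB = 43.50 + 2.14q.
Set SMC = demand: 43.50 + 2.14q = 157.55 - 2.03q → q* = 27.3501.
The welfare-loss triangle has base |q_m − q*| and height MEB(q_m) (the vertical gap between SMC and demand is zero at q* and MEB at q_m).
DWL = ½ × 7.0929 × 29.5773 = 104.8944.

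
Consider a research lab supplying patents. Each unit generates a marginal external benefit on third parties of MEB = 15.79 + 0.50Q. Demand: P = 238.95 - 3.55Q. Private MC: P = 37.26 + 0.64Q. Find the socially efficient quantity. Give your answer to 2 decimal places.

Social marginal cost = private MC − MEB = 21.47 + 0.14Q.
Set SMC = demand: 21.47 + 0.14Q = 238.95 - 3.55Q → Q* = 58.9377.

Q* = 58.94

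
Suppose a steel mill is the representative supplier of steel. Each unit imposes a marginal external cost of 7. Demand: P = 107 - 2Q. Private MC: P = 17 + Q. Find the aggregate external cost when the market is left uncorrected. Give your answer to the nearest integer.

Market equilibrium (private): 17 + Q = 107 - 2Q → Q_m = 30.0000.
Total external cost = MEC × Q_m = 7 × 30.0000 = 210.0000.

210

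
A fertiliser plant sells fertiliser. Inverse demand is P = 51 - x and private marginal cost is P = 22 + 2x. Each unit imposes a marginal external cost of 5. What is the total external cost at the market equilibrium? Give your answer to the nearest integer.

Market equilibrium (private): 22 + 2x = 51 - x → x_m = 9.6667.
Total external cost = MEC × x_m = 5 × 9.6667 = 48.3335.

48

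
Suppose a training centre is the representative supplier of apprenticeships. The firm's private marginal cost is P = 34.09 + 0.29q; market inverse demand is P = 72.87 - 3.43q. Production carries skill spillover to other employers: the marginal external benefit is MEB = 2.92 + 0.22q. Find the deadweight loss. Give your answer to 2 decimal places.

DWL = 3.88

Market equilibrium (private): 34.09 + 0.29q = 72.87 - 3.43q → q_m = 10.4247.
Social marginal cost = private MC − MEB = 31.17 + 0.07q.
Set SMC = demand: 31.17 + 0.07q = 72.87 - 3.43q → q* = 11.9143.
Between q* and q_m the wedge demand − SMC runs linearly from 0 to MEB(q_m), so the loss is a triangle.
DWL = ½ × 1.4896 × 5.2134 = 3.8829.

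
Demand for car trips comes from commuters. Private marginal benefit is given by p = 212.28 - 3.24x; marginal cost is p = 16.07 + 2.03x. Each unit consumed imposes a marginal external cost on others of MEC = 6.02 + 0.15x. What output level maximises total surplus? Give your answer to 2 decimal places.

x* = 35.09

Social marginal benefit = demand − MEC = 206.26 - 3.39x.
Set SMB = MC: 206.26 - 3.39x = 16.07 + 2.03x → x* = 35.0904.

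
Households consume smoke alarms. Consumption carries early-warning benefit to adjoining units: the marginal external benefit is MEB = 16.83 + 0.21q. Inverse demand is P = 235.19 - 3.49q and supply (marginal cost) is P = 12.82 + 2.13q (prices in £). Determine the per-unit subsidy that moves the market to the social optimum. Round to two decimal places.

Social marginal benefit = demand + MEB = 252.02 - 3.28q.
Set SMB = MC: 252.02 - 3.28q = 12.82 + 2.13q → q* = 44.2144.
The Pigouvian subsidy equals MEB at q*: 16.83 + 0.21×44.2144 = 26.1150.

subsidy = £26.12 per unit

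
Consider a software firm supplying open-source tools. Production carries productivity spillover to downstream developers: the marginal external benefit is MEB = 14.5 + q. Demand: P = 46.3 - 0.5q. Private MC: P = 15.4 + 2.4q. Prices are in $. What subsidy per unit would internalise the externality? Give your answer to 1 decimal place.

subsidy = $38.4 per unit

Social marginal cost = private MC − MEB = 0.9 + 1.4q.
Set SMC = demand: 0.9 + 1.4q = 46.3 - 0.5q → q* = 23.8947.
The Pigouvian subsidy equals MEB at q*: 14.5 + 1.0×23.8947 = 38.3947.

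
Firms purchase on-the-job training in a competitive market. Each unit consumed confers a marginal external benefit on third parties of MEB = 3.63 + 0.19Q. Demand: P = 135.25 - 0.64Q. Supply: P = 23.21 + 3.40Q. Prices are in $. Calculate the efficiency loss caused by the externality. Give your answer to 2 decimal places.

Market equilibrium (private): 23.21 + 3.40Q = 135.25 - 0.64Q → Q_m = 27.7327.
Social marginal benefit = demand + MEB = 138.88 - 0.45Q.
Set SMB = MC: 138.88 - 0.45Q = 23.21 + 3.40Q → Q* = 30.0442.
The welfare-loss triangle has base |Q_m − Q*| and height MEB(Q_m) (the vertical gap between SMB and MC is zero at Q* and MEB at Q_m).
DWL = ½ × 2.3115 × 8.8992 = 10.2853.

DWL = $10.29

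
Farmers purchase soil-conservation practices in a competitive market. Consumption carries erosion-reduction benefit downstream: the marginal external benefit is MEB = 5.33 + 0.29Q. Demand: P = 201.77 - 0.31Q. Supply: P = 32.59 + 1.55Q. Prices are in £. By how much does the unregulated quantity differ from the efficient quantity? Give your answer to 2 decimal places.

Market equilibrium (private): 32.59 + 1.55Q = 201.77 - 0.31Q → Q_m = 90.9570.
Social marginal benefit = demand + MEB = 207.10 - 0.02Q.
Set SMB = MC: 207.10 - 0.02Q = 32.59 + 1.55Q → Q* = 111.1529.
Gap = |90.9570 − 111.1529| = 20.1959.

20.20 units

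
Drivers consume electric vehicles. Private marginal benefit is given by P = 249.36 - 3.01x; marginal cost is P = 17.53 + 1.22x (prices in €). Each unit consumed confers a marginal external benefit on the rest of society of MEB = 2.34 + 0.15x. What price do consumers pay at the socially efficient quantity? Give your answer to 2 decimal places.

Social marginal benefit = demand + MEB = 251.70 - 2.86x.
Set SMB = MC: 251.70 - 2.86x = 17.53 + 1.22x → x* = 57.3946.
Consumer price on the demand curve at x*: 249.36 − 3.01×57.3946 = 76.6023.

P = €76.60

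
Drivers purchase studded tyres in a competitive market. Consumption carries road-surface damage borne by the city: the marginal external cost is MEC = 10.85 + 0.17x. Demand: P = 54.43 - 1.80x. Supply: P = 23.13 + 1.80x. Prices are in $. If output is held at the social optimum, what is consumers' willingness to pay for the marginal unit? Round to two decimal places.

P = $44.67

Social marginal benefit = demand − MEC = 43.58 - 1.97x.
Set SMB = MC: 43.58 - 1.97x = 23.13 + 1.80x → x* = 5.4244.
Consumer price on the demand curve at x*: 54.43 − 1.80×5.4244 = 44.6661.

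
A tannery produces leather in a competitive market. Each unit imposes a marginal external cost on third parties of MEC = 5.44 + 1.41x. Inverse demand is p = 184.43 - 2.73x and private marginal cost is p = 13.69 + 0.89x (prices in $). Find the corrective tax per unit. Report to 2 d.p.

tax = $51.78 per unit

Social marginal cost = private MC + MEC = 19.13 + 2.30x.
Set SMC = demand: 19.13 + 2.30x = 184.43 - 2.73x → x* = 32.8628.
The Pigouvian tax equals MEC at x*: 5.44 + 1.41×32.8628 = 51.7765.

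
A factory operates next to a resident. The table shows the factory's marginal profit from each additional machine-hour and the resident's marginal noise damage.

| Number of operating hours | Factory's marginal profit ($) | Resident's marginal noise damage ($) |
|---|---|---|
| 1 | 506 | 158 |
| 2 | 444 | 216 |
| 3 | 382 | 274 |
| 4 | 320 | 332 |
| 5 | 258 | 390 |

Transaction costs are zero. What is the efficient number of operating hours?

3

Bargaining reaches the level where marginal profit last exceeds marginal noise damage.
That holds through level 3 (382 ≥ 274) but not at 4 (320 < 332).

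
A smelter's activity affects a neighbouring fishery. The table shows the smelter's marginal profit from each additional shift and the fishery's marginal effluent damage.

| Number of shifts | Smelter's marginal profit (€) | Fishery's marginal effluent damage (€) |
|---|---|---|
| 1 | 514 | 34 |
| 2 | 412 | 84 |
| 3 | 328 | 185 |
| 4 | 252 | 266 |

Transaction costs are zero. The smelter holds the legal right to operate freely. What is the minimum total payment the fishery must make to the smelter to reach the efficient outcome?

Left alone the smelter would choose level 4 (marginal profit stays positive).
Efficient level: k* = 3 (marginal profit ≥ marginal effluent damage through 3).
The fishery must at least cover the smelter's forgone profit from cutting 4→3: 252 = 252.

€252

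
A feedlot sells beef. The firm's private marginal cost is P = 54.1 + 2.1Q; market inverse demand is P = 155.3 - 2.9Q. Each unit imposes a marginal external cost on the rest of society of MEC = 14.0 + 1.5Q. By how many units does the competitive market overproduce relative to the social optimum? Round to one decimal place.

Market equilibrium (private): 54.1 + 2.1Q = 155.3 - 2.9Q → Q_m = 20.2400.
Social marginal cost = private MC + MEC = 68.1 + 3.6Q.
Set SMC = demand: 68.1 + 3.6Q = 155.3 - 2.9Q → Q* = 13.4154.
Gap = |20.2400 − 13.4154| = 6.8246.

6.8 units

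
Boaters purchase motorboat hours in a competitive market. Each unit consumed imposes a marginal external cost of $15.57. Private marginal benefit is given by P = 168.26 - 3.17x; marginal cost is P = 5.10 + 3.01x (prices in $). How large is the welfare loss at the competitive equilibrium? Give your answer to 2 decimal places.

Market equilibrium (private): 5.10 + 3.01x = 168.26 - 3.17x → x_m = 26.4013.
Social marginal benefit = demand − MEC = 152.69 - 3.17x.
Set SMB = MC: 152.69 - 3.17x = 5.10 + 3.01x → x* = 23.8819.
The welfare-loss triangle has base |x_m − x*| and height MEC(x_m) (the vertical gap between SMB and MC is zero at x* and MEC at x_m).
DWL = ½ × 2.5194 × 15.5700 = 19.6135.

DWL = $19.61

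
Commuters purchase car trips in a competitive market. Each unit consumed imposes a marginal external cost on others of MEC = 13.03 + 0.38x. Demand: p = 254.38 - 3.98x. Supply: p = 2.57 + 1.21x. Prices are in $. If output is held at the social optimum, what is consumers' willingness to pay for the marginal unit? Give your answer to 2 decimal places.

Social marginal benefit = demand − MEC = 241.35 - 4.36x.
Set SMB = MC: 241.35 - 4.36x = 2.57 + 1.21x → x* = 42.8689.
Consumer price on the demand curve at x*: 254.38 − 3.98×42.8689 = 83.7618.

P = $83.76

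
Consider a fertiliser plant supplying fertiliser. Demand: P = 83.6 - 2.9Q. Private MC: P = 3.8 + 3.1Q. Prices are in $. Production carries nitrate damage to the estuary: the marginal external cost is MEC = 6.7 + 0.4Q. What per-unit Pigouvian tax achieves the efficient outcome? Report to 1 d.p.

Social marginal cost = private MC + MEC = 10.5 + 3.5Q.
Set SMC = demand: 10.5 + 3.5Q = 83.6 - 2.9Q → Q* = 11.4219.
The Pigouvian tax equals MEC at Q*: 6.7 + 0.4×11.4219 = 11.2688.

tax = $11.3 per unit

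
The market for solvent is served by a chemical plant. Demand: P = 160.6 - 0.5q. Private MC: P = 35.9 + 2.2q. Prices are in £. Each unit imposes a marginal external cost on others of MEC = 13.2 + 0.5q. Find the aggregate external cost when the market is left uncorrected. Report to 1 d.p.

£1142.9

Market equilibrium (private): 35.9 + 2.2q = 160.6 - 0.5q → q_m = 46.1852.
Total external cost = ∫₀^{q_m} (13.2 + 0.5q) dq = 13.2×46.1852 + ½×0.5×46.1852² = 1142.9128.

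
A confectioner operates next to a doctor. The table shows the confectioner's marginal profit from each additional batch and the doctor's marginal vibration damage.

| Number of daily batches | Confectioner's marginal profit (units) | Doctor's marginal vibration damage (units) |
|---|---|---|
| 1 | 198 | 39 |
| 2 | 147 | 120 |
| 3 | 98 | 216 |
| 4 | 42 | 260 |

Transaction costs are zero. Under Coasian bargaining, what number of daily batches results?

Bargaining reaches the level where marginal profit last exceeds marginal vibration damage.
That holds through level 2 (147 ≥ 120) but not at 3 (98 < 216).

2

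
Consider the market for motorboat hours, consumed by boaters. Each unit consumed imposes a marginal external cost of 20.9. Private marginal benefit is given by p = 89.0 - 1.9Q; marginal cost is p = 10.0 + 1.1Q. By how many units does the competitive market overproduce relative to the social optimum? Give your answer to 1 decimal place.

7.0 units

Market equilibrium (private): 10.0 + 1.1Q = 89.0 - 1.9Q → Q_m = 26.3333.
Social marginal benefit = demand − MEC = 68.1 - 1.9Q.
Set SMB = MC: 68.1 - 1.9Q = 10.0 + 1.1Q → Q* = 19.3667.
Gap = |26.3333 − 19.3667| = 6.9666.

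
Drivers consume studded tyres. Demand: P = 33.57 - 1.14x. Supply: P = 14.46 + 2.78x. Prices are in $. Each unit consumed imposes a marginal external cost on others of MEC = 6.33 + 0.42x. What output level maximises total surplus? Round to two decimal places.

x* = 2.94

Social marginal benefit = demand − MEC = 27.24 - 1.56x.
Set SMB = MC: 27.24 - 1.56x = 14.46 + 2.78x → x* = 2.9447.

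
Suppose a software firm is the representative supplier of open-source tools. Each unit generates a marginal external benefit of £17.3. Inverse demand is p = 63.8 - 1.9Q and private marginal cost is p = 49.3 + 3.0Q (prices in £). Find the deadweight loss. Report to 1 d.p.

Market equilibrium (private): 49.3 + 3.0Q = 63.8 - 1.9Q → Q_m = 2.9592.
Social marginal cost = private MC − MEB = 32.0 + 3.0Q.
Set SMC = demand: 32.0 + 3.0Q = 63.8 - 1.9Q → Q* = 6.4898.
Between Q* and Q_m the wedge demand − SMC runs linearly from 0 to MEB(Q_m), so the loss is a triangle.
DWL = ½ × 3.5306 × 17.3000 = 30.5397.

DWL = £30.5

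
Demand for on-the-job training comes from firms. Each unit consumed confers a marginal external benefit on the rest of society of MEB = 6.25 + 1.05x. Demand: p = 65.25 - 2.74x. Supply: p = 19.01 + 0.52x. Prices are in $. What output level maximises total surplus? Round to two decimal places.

Social marginal benefit = demand + MEB = 71.50 - 1.69x.
Set SMB = MC: 71.50 - 1.69x = 19.01 + 0.52x → x* = 23.7511.

x* = 23.75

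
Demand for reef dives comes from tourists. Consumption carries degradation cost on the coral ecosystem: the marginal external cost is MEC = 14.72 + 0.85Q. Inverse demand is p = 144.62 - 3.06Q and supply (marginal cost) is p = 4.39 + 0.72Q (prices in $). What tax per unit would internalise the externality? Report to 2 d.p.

Social marginal benefit = demand − MEC = 129.90 - 3.91Q.
Set SMB = MC: 129.90 - 3.91Q = 4.39 + 0.72Q → Q* = 27.1080.
The Pigouvian tax equals MEC at Q*: 14.72 + 0.85×27.1080 = 37.7618.

tax = $37.76 per unit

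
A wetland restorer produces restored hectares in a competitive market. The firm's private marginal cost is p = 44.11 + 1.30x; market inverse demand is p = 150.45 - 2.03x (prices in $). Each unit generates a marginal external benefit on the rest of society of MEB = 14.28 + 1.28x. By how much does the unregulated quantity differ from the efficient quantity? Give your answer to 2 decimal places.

26.91 units

Market equilibrium (private): 44.11 + 1.30x = 150.45 - 2.03x → x_m = 31.9339.
Social marginal cost = private MC − MEB = 29.83 + 0.02x.
Set SMC = demand: 29.83 + 0.02x = 150.45 - 2.03x → x* = 58.8390.
Gap = |31.9339 − 58.8390| = 26.9051.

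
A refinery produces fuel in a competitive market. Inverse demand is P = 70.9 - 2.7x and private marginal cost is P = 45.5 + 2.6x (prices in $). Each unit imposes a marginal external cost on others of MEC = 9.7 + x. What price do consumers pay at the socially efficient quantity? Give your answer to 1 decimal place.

Social marginal cost = private MC + MEC = 55.2 + 3.6x.
Set SMC = demand: 55.2 + 3.6x = 70.9 - 2.7x → x* = 2.4921.
Consumer price on the demand curve at x*: 70.9 − 2.7×2.4921 = 64.1713.

P = $64.2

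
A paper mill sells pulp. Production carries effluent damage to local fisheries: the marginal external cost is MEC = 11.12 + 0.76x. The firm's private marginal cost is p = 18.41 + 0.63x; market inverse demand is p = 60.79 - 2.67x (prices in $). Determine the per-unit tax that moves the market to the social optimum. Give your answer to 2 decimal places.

tax = $16.97 per unit

Social marginal cost = private MC + MEC = 29.53 + 1.39x.
Set SMC = demand: 29.53 + 1.39x = 60.79 - 2.67x → x* = 7.6995.
The Pigouvian tax equals MEC at x*: 11.12 + 0.76×7.6995 = 16.9716.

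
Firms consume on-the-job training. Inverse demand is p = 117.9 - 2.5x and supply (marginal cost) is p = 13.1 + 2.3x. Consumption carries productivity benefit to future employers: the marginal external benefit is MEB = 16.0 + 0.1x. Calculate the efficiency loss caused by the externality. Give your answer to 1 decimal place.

DWL = 35.2

Market equilibrium (private): 13.1 + 2.3x = 117.9 - 2.5x → x_m = 21.8333.
Social marginal benefit = demand + MEB = 133.9 - 2.4x.
Set SMB = MC: 133.9 - 2.4x = 13.1 + 2.3x → x* = 25.7021.
The loss is the area between SMB and MC from x* to x_m; with linear curves that's a triangle of height MEB(x_m).
DWL = ½ × 3.8688 × 18.1833 = 35.1738.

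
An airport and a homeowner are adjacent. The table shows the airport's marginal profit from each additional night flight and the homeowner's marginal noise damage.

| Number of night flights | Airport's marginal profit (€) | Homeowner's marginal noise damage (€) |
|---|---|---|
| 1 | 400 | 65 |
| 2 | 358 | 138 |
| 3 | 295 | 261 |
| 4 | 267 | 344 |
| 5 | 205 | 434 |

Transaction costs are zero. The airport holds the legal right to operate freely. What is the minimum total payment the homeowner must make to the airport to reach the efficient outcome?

Left alone the airport would choose level 5 (marginal profit stays positive).
Efficient level: k* = 3 (marginal profit ≥ marginal noise damage through 3).
The homeowner must at least cover the airport's forgone profit from cutting 5→3: 267 + 205 = 472.

€472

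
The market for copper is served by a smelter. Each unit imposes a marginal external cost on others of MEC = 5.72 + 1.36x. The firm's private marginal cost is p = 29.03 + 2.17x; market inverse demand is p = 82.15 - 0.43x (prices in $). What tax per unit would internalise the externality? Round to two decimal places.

Social marginal cost = private MC + MEC = 34.75 + 3.53x.
Set SMC = demand: 34.75 + 3.53x = 82.15 - 0.43x → x* = 11.9697.
The Pigouvian tax equals MEC at x*: 5.72 + 1.36×11.9697 = 21.9988.

tax = $22.00 per unit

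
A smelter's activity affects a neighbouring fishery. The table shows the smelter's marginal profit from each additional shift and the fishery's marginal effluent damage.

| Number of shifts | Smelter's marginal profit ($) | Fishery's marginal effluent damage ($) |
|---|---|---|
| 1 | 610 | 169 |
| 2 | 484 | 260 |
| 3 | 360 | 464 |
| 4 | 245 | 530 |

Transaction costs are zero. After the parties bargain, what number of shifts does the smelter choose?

2

Bargaining reaches the level where marginal profit last exceeds marginal effluent damage.
That holds through level 2 (484 ≥ 260) but not at 3 (360 < 464).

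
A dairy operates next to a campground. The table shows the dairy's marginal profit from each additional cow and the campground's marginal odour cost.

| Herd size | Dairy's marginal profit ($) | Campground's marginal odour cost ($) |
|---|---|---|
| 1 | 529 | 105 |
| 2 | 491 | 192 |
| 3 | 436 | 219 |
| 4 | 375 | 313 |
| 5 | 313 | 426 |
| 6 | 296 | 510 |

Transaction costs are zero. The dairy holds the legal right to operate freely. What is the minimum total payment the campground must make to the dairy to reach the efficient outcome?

$609

Left alone the dairy would choose level 6 (marginal profit stays positive).
Efficient level: k* = 4 (marginal profit ≥ marginal odour cost through 4).
The campground must at least cover the dairy's forgone profit from cutting 6→4: 313 + 296 = 609.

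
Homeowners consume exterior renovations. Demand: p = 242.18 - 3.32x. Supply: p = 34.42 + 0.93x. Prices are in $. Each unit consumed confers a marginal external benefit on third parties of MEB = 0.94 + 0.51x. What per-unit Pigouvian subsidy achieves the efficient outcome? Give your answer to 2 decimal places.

Social marginal benefit = demand + MEB = 243.12 - 2.81x.
Set SMB = MC: 243.12 - 2.81x = 34.42 + 0.93x → x* = 55.8021.
The Pigouvian subsidy equals MEB at x*: 0.94 + 0.51×55.8021 = 29.3991.

subsidy = $29.40 per unit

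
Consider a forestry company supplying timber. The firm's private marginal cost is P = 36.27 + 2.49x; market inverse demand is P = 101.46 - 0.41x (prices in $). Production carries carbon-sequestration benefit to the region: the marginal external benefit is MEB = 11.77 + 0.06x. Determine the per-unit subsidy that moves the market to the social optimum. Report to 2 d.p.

subsidy = $13.40 per unit

Social marginal cost = private MC − MEB = 24.50 + 2.43x.
Set SMC = demand: 24.50 + 2.43x = 101.46 - 0.41x → x* = 27.0986.
The Pigouvian subsidy equals MEB at x*: 11.77 + 0.06×27.0986 = 13.3959.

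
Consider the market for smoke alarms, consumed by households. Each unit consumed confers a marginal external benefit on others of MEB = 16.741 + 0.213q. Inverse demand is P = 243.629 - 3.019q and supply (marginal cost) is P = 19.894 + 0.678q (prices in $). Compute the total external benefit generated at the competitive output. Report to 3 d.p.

$1403.180

Market equilibrium (private): 19.894 + 0.678q = 243.629 - 3.019q → q_m = 60.5180.
Total external benefit = ∫₀^{q_m} (16.741 + 0.213q) dq = 16.741×60.5180 + ½×0.213×60.5180² = 1403.1805.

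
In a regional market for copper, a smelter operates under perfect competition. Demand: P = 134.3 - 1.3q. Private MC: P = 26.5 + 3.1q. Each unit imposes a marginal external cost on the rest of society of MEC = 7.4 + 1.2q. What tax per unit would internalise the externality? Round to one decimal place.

Social marginal cost = private MC + MEC = 33.9 + 4.3q.
Set SMC = demand: 33.9 + 4.3q = 134.3 - 1.3q → q* = 17.9286.
The Pigouvian tax equals MEC at q*: 7.4 + 1.2×17.9286 = 28.9143.

tax = 28.9 per unit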